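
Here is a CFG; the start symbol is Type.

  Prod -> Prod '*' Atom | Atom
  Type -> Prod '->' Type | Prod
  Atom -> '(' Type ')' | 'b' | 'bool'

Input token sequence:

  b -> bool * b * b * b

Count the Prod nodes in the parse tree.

5

[Type [Prod [Atom b]] -> [Type [Prod [Prod [Prod [Prod [Atom bool]] * [Atom b]] * [Atom b]] * [Atom b]]]]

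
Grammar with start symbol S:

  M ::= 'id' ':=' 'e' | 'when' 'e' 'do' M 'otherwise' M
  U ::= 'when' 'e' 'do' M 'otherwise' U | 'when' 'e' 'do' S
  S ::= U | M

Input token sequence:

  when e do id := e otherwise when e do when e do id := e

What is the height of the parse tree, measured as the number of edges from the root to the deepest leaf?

7

[S [U when e do [M id := e] otherwise [U when e do [S [U when e do [S [M id := e]]]]]]]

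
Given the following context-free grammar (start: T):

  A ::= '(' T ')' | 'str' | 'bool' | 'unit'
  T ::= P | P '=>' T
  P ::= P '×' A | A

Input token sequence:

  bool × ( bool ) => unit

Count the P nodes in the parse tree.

[T [P [P [A bool]] × [A ( [T [P [A bool]]] )]] => [T [P [A unit]]]]

4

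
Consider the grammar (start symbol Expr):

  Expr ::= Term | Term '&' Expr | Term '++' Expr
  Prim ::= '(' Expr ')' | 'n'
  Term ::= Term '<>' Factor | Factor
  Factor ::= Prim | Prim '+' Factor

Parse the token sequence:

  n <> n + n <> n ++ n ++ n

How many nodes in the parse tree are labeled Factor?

[Expr [Term [Term [Term [Factor [Prim n]]] <> [Factor [Prim n] + [Factor [Prim n]]]] <> [Factor [Prim n]]] ++ [Expr [Term [Factor [Prim n]]] ++ [Expr [Term [Factor [Prim n]]]]]]

6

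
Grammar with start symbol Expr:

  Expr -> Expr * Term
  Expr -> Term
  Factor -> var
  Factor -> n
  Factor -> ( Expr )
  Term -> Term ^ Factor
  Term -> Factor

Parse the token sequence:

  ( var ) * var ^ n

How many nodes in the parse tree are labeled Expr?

[Expr [Expr [Term [Factor ( [Expr [Term [Factor var]]] )]]] * [Term [Term [Factor var]] ^ [Factor n]]]

3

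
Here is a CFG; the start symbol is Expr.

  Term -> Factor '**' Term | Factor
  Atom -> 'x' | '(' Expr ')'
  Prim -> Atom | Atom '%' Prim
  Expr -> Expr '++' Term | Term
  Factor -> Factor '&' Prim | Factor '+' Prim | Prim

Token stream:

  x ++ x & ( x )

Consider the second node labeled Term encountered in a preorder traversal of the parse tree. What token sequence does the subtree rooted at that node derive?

[Expr [Expr [Term [Factor [Prim [Atom x]]]]] ++ [Term [Factor [Factor [Prim [Atom x]]] & [Prim [Atom ( [Expr [Term [Factor [Prim [Atom x]]]]] )]]]]]

x & ( x )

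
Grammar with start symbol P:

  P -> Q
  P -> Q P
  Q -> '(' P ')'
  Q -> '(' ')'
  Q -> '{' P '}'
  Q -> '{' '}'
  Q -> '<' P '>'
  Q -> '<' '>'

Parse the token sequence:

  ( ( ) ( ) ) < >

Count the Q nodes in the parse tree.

[P [Q ( [P [Q ( )] [P [Q ( )]]] )] [P [Q < >]]]

4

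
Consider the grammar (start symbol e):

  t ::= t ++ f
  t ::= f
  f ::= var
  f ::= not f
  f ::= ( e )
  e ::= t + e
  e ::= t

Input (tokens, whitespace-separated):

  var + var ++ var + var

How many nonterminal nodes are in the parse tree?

[e [t [f var]] + [e [t [t [f var]] ++ [f var]] + [e [t [f var]]]]]

11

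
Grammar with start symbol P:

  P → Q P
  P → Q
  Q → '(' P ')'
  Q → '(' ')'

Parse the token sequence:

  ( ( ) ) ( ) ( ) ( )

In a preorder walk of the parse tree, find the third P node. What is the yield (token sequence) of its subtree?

( ) ( ) ( )

[P [Q ( [P [Q ( )]] )] [P [Q ( )] [P [Q ( )] [P [Q ( )]]]]]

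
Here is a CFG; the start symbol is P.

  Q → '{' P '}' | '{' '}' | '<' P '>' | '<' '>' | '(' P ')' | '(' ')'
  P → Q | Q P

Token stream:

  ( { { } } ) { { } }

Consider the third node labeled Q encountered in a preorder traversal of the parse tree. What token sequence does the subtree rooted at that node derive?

[P [Q ( [P [Q { [P [Q { }]] }]] )] [P [Q { [P [Q { }]] }]]]

{ }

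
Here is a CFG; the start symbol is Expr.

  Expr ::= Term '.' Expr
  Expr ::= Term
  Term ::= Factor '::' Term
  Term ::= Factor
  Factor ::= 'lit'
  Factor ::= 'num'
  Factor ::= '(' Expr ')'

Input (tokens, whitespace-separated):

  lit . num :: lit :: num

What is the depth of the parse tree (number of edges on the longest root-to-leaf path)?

[Expr [Term [Factor lit]] . [Expr [Term [Factor num] :: [Term [Factor lit] :: [Term [Factor num]]]]]]

6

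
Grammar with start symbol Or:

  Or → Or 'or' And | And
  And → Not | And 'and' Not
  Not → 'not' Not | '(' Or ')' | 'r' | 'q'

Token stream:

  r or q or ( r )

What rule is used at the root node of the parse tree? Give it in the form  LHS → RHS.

Or → Or 'or' And

[Or [Or [Or [And [Not r]]] or [And [Not q]]] or [And [Not ( [Or [And [Not r]]] )]]]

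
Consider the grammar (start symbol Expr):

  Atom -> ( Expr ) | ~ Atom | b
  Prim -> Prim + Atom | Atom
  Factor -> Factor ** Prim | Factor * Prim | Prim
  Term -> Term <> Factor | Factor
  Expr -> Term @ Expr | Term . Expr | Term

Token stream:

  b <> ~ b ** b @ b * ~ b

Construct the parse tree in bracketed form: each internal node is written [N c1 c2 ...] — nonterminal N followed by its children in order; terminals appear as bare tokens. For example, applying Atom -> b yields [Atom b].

[Expr [Term [Term [Factor [Prim [Atom b]]]] <> [Factor [Factor [Prim [Atom ~ [Atom b]]]] ** [Prim [Atom b]]]] @ [Expr [Term [Factor [Factor [Prim [Atom b]]] * [Prim [Atom ~ [Atom b]]]]]]]

Expr
Term @ Expr
Term <> Factor @ Expr
Factor <> Factor @ Expr
Prim <> Factor @ Expr
Atom <> Factor @ Expr
b <> Factor @ Expr
b <> Factor ** Prim @ Expr
b <> Prim ** Prim @ Expr
b <> Atom ** Prim @ Expr
b <> ~ Atom ** Prim @ Expr
b <> ~ b ** Prim @ Expr
b <> ~ b ** Atom @ Expr
b <> ~ b ** b @ Expr
b <> ~ b ** b @ Term
b <> ~ b ** b @ Factor
b <> ~ b ** b @ Factor * Prim
b <> ~ b ** b @ Prim * Prim
b <> ~ b ** b @ Atom * Prim
b <> ~ b ** b @ b * Prim
b <> ~ b ** b @ b * Atom
b <> ~ b ** b @ b * ~ Atom
b <> ~ b ** b @ b * ~ b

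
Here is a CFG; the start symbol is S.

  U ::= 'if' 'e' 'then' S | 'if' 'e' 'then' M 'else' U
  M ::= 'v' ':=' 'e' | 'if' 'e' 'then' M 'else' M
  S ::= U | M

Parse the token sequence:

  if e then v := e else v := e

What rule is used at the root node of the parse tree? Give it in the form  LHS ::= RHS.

S ::= M

[S [M if e then [M v := e] else [M v := e]]]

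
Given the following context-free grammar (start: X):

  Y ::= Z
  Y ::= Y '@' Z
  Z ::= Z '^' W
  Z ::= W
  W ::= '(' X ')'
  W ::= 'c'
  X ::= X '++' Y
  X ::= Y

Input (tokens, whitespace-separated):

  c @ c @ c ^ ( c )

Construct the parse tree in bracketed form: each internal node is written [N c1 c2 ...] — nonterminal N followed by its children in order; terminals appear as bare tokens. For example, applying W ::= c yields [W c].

[X [Y [Y [Y [Z [W c]]] @ [Z [W c]]] @ [Z [Z [W c]] ^ [W ( [X [Y [Z [W c]]]] )]]]]

X
Y
Y @ Z
Y @ Z @ Z
Z @ Z @ Z
W @ Z @ Z
c @ Z @ Z
c @ W @ Z
c @ c @ Z
c @ c @ Z ^ W
c @ c @ W ^ W
c @ c @ c ^ W
c @ c @ c ^ ( X )
c @ c @ c ^ ( Y )
c @ c @ c ^ ( Z )
c @ c @ c ^ ( W )
c @ c @ c ^ ( c )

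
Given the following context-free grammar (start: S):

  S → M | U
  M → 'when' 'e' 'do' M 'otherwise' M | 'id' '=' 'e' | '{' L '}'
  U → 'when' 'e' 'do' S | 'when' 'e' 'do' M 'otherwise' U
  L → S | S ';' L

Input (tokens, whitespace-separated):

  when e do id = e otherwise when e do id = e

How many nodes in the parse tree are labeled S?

2

[S [U when e do [M id = e] otherwise [U when e do [S [M id = e]]]]]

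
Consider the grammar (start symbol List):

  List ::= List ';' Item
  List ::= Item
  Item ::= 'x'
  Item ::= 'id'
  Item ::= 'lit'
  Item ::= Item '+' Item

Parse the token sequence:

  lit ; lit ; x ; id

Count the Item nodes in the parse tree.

4

[List [List [List [List [Item lit]] ; [Item lit]] ; [Item x]] ; [Item id]]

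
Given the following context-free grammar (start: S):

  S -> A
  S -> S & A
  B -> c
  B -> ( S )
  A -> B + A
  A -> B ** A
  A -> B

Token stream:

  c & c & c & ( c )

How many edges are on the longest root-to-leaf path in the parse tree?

6

[S [S [S [S [A [B c]]] & [A [B c]]] & [A [B c]]] & [A [B ( [S [A [B c]]] )]]]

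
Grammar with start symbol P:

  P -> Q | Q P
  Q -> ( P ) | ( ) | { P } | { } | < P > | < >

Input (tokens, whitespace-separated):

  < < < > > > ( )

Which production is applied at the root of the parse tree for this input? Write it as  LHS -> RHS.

[P [Q < [P [Q < [P [Q < >]] >]] >] [P [Q ( )]]]

P -> Q P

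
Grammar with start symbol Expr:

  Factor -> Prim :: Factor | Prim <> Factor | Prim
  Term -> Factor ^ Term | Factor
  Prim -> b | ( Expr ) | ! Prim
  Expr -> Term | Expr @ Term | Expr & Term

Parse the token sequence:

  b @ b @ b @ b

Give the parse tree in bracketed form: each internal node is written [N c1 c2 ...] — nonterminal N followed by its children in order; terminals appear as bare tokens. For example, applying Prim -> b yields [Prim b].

Expr
Expr @ Term
Expr @ Term @ Term
Expr @ Term @ Term @ Term
Term @ Term @ Term @ Term
Factor @ Term @ Term @ Term
Prim @ Term @ Term @ Term
b @ Term @ Term @ Term
b @ Factor @ Term @ Term
b @ Prim @ Term @ Term
b @ b @ Term @ Term
b @ b @ Factor @ Term
b @ b @ Prim @ Term
b @ b @ b @ Term
b @ b @ b @ Factor
b @ b @ b @ Prim
b @ b @ b @ b

[Expr [Expr [Expr [Expr [Term [Factor [Prim b]]]] @ [Term [Factor [Prim b]]]] @ [Term [Factor [Prim b]]]] @ [Term [Factor [Prim b]]]]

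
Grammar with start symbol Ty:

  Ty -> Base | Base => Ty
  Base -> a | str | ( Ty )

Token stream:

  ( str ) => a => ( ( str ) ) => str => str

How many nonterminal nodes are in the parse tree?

[Ty [Base ( [Ty [Base str]] )] => [Ty [Base a] => [Ty [Base ( [Ty [Base ( [Ty [Base str]] )]] )] => [Ty [Base str] => [Ty [Base str]]]]]]

16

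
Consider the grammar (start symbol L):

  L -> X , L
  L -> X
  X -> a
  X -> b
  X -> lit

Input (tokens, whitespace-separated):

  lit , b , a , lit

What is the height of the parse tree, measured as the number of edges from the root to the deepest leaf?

5

[L [X lit] , [L [X b] , [L [X a] , [L [X lit]]]]]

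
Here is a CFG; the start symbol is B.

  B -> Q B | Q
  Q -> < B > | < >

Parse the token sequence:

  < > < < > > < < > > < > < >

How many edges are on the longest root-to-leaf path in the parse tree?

6

[B [Q < >] [B [Q < [B [Q < >]] >] [B [Q < [B [Q < >]] >] [B [Q < >] [B [Q < >]]]]]]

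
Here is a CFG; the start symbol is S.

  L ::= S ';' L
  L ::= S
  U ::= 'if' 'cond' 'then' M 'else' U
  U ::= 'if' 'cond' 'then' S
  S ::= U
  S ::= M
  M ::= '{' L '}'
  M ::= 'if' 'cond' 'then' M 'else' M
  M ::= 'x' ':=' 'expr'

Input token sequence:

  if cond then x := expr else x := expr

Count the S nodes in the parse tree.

[S [M if cond then [M x := expr] else [M x := expr]]]

1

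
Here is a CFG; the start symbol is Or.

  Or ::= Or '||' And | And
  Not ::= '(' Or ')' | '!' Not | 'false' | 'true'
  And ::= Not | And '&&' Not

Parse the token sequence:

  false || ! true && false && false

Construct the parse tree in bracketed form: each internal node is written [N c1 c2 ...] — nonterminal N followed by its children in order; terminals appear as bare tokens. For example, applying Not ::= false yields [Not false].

[Or [Or [And [Not false]]] || [And [And [And [Not ! [Not true]]] && [Not false]] && [Not false]]]

Or
Or || And
And || And
Not || And
false || And
false || And && Not
false || And && Not && Not
false || Not && Not && Not
false || ! Not && Not && Not
false || ! true && Not && Not
false || ! true && false && Not
false || ! true && false && false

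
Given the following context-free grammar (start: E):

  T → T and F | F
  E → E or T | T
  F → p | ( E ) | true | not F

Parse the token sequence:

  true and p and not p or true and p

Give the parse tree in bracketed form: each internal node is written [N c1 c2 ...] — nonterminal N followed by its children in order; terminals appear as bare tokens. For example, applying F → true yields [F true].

[E [E [T [T [T [F true]] and [F p]] and [F not [F p]]]] or [T [T [F true]] and [F p]]]

E
E or T
T or T
T and F or T
T and F and F or T
F and F and F or T
true and F and F or T
true and p and F or T
true and p and not F or T
true and p and not p or T
true and p and not p or T and F
true and p and not p or F and F
true and p and not p or true and F
true and p and not p or true and p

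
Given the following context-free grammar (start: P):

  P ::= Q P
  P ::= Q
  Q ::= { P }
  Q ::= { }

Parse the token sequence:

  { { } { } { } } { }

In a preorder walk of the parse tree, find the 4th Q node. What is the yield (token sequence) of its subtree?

{ }

[P [Q { [P [Q { }] [P [Q { }] [P [Q { }]]]] }] [P [Q { }]]]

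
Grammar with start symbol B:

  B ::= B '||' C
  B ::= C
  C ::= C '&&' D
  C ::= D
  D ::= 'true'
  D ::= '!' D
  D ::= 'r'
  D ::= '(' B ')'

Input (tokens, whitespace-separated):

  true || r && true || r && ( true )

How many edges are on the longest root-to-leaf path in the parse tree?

6

[B [B [B [C [D true]]] || [C [C [D r]] && [D true]]] || [C [C [D r]] && [D ( [B [C [D true]]] )]]]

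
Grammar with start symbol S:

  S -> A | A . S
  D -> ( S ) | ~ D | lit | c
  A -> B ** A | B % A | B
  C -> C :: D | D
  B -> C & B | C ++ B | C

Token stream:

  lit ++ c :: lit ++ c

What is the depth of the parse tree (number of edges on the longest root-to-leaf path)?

[S [A [B [C [D lit]] ++ [B [C [C [D c]] :: [D lit]] ++ [B [C [D c]]]]]]]

7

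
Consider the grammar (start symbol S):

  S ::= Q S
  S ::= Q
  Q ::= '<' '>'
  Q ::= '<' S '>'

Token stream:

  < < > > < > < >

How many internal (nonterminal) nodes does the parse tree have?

[S [Q < [S [Q < >]] >] [S [Q < >] [S [Q < >]]]]

8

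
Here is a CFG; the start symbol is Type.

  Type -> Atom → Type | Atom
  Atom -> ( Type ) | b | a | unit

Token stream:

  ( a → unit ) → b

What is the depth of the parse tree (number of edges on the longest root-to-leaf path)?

[Type [Atom ( [Type [Atom a] → [Type [Atom unit]]] )] → [Type [Atom b]]]

5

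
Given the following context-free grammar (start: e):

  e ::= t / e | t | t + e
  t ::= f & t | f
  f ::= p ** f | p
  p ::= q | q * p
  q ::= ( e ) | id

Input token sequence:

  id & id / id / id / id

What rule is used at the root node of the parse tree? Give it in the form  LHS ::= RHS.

e ::= t / e

[e [t [f [p [q id]]] & [t [f [p [q id]]]]] / [e [t [f [p [q id]]]] / [e [t [f [p [q id]]]] / [e [t [f [p [q id]]]]]]]]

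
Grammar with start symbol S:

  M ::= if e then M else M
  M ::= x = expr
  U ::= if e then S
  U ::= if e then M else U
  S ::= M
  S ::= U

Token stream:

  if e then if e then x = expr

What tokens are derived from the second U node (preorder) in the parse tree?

[S [U if e then [S [U if e then [S [M x = expr]]]]]]

if e then x = expr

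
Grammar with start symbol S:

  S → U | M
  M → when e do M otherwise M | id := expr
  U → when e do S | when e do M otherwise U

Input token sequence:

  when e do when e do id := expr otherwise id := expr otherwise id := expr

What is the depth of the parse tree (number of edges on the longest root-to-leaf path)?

[S [M when e do [M when e do [M id := expr] otherwise [M id := expr]] otherwise [M id := expr]]]

4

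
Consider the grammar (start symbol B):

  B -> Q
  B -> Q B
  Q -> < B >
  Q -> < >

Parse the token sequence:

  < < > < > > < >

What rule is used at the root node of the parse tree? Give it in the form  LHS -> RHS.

[B [Q < [B [Q < >] [B [Q < >]]] >] [B [Q < >]]]

B -> Q B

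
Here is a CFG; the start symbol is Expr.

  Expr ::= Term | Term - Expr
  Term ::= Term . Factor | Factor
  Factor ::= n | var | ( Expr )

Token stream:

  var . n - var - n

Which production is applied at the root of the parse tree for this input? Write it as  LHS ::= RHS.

[Expr [Term [Term [Factor var]] . [Factor n]] - [Expr [Term [Factor var]] - [Expr [Term [Factor n]]]]]

Expr ::= Term - Expr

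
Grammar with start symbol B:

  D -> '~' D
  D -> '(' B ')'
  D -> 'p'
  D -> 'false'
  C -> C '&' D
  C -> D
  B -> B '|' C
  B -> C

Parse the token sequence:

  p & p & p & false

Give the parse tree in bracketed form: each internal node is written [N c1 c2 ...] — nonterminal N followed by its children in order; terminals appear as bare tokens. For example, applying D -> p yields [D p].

[B [C [C [C [C [D p]] & [D p]] & [D p]] & [D false]]]

B
C
C & D
C & D & D
C & D & D & D
D & D & D & D
p & D & D & D
p & p & D & D
p & p & p & D
p & p & p & false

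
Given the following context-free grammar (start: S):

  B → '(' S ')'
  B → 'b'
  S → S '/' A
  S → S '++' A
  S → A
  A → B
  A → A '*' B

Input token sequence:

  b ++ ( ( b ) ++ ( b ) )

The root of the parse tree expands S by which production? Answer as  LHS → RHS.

[S [S [A [B b]]] ++ [A [B ( [S [S [A [B ( [S [A [B b]]] )]]] ++ [A [B ( [S [A [B b]]] )]]] )]]]

S → S '++' A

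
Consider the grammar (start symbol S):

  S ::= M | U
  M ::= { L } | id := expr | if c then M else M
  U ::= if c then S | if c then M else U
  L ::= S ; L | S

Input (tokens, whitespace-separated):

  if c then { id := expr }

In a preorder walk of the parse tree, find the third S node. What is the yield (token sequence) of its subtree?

id := expr

[S [U if c then [S [M { [L [S [M id := expr]]] }]]]]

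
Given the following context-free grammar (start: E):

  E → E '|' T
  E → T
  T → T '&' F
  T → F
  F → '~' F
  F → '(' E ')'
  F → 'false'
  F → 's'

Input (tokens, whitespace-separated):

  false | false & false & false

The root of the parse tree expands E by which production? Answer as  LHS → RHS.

E → E '|' T

[E [E [T [F false]]] | [T [T [T [F false]] & [F false]] & [F false]]]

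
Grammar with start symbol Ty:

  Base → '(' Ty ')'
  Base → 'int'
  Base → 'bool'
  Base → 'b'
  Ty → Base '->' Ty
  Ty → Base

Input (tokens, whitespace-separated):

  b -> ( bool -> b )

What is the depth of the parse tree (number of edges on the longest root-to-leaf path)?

6

[Ty [Base b] -> [Ty [Base ( [Ty [Base bool] -> [Ty [Base b]]] )]]]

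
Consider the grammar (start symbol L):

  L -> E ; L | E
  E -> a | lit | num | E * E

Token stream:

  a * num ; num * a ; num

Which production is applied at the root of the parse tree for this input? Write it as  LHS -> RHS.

L -> E ; L

[L [E [E a] * [E num]] ; [L [E [E num] * [E a]] ; [L [E num]]]]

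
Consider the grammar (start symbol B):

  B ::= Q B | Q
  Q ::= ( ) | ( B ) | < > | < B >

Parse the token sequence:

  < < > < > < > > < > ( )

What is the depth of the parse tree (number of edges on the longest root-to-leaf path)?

6

[B [Q < [B [Q < >] [B [Q < >] [B [Q < >]]]] >] [B [Q < >] [B [Q ( )]]]]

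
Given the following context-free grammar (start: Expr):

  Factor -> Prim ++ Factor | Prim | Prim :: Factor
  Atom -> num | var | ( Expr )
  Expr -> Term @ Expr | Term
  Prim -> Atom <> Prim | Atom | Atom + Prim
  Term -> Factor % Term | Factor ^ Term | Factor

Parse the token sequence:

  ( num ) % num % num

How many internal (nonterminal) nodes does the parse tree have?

18

[Expr [Term [Factor [Prim [Atom ( [Expr [Term [Factor [Prim [Atom num]]]]] )]]] % [Term [Factor [Prim [Atom num]]] % [Term [Factor [Prim [Atom num]]]]]]]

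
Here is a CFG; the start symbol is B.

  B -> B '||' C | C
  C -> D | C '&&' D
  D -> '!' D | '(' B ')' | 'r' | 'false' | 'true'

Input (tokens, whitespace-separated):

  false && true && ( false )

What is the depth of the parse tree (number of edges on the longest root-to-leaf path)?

6

[B [C [C [C [D false]] && [D true]] && [D ( [B [C [D false]]] )]]]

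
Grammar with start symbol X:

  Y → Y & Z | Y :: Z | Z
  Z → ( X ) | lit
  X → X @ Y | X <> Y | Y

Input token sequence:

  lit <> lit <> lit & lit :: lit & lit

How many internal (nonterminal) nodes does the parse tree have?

[X [X [X [Y [Z lit]]] <> [Y [Z lit]]] <> [Y [Y [Y [Y [Z lit]] & [Z lit]] :: [Z lit]] & [Z lit]]]

15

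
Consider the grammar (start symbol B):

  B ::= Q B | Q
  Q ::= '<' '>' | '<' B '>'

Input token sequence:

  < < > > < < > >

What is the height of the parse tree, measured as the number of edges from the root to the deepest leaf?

5

[B [Q < [B [Q < >]] >] [B [Q < [B [Q < >]] >]]]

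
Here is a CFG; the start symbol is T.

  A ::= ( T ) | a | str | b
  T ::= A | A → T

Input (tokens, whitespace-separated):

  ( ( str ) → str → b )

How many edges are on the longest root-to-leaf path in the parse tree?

6

[T [A ( [T [A ( [T [A str]] )] → [T [A str] → [T [A b]]]] )]]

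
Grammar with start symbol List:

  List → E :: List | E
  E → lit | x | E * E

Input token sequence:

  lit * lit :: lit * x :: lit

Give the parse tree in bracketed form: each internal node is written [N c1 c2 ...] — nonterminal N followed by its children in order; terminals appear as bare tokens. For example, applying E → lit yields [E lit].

List
E :: List
E * E :: List
lit * E :: List
lit * lit :: List
lit * lit :: E :: List
lit * lit :: E * E :: List
lit * lit :: lit * E :: List
lit * lit :: lit * x :: List
lit * lit :: lit * x :: E
lit * lit :: lit * x :: lit

[List [E [E lit] * [E lit]] :: [List [E [E lit] * [E x]] :: [List [E lit]]]]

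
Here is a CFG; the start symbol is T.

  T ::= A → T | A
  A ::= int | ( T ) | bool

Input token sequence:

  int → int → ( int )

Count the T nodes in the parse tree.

4

[T [A int] → [T [A int] → [T [A ( [T [A int]] )]]]]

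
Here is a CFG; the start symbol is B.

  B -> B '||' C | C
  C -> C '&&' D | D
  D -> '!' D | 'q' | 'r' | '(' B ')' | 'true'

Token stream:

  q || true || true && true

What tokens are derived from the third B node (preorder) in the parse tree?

[B [B [B [C [D q]]] || [C [D true]]] || [C [C [D true]] && [D true]]]

q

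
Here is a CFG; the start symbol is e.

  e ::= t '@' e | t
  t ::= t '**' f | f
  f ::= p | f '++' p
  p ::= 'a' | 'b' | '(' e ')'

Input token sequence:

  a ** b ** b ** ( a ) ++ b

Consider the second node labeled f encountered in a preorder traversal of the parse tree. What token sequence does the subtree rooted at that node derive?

[e [t [t [t [t [f [p a]]] ** [f [p b]]] ** [f [p b]]] ** [f [f [p ( [e [t [f [p a]]]] )]] ++ [p b]]]]

b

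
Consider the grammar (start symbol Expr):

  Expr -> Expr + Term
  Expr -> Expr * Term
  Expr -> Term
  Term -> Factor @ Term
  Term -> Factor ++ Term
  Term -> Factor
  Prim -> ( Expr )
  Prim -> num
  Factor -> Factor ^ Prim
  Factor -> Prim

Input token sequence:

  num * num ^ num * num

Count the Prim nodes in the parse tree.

4

[Expr [Expr [Expr [Term [Factor [Prim num]]]] * [Term [Factor [Factor [Prim num]] ^ [Prim num]]]] * [Term [Factor [Prim num]]]]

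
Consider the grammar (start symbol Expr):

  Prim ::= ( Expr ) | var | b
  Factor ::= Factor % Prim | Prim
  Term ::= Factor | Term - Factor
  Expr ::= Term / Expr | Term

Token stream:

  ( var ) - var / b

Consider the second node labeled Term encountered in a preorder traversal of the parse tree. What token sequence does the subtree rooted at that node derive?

[Expr [Term [Term [Factor [Prim ( [Expr [Term [Factor [Prim var]]]] )]]] - [Factor [Prim var]]] / [Expr [Term [Factor [Prim b]]]]]

( var )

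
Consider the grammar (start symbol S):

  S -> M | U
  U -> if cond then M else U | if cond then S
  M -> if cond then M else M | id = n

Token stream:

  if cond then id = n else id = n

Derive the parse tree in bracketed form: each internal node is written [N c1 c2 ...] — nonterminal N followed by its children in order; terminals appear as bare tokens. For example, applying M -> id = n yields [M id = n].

[S [M if cond then [M id = n] else [M id = n]]]

S
M
if cond then M else M
if cond then id = n else M
if cond then id = n else id = n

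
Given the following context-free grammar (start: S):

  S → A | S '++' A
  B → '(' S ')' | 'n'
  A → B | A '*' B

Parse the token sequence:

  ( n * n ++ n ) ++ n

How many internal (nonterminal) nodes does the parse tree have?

14

[S [S [A [B ( [S [S [A [A [B n]] * [B n]]] ++ [A [B n]]] )]]] ++ [A [B n]]]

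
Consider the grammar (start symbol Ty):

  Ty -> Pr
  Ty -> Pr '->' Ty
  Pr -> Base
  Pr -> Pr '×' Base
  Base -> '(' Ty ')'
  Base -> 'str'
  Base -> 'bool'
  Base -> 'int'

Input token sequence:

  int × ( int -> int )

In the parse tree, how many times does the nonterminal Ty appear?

3

[Ty [Pr [Pr [Base int]] × [Base ( [Ty [Pr [Base int]] -> [Ty [Pr [Base int]]]] )]]]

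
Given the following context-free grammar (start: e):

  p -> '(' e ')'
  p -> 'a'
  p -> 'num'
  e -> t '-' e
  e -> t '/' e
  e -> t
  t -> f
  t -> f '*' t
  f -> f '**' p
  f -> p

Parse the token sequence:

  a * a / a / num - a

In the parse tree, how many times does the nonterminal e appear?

4

[e [t [f [p a]] * [t [f [p a]]]] / [e [t [f [p a]]] / [e [t [f [p num]]] - [e [t [f [p a]]]]]]]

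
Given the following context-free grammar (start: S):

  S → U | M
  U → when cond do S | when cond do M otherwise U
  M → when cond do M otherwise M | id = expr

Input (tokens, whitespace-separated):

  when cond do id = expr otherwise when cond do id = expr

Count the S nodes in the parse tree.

2

[S [U when cond do [M id = expr] otherwise [U when cond do [S [M id = expr]]]]]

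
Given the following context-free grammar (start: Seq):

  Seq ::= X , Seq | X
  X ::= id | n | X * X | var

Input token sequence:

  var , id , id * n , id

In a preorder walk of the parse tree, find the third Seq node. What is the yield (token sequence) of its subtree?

[Seq [X var] , [Seq [X id] , [Seq [X [X id] * [X n]] , [Seq [X id]]]]]

id * n , id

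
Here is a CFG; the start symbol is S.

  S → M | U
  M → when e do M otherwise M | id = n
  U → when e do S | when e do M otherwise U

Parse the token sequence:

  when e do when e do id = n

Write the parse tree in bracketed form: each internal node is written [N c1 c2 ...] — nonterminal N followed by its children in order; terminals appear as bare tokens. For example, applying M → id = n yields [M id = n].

[S [U when e do [S [U when e do [S [M id = n]]]]]]

S
U
when e do S
when e do U
when e do when e do S
when e do when e do M
when e do when e do id = n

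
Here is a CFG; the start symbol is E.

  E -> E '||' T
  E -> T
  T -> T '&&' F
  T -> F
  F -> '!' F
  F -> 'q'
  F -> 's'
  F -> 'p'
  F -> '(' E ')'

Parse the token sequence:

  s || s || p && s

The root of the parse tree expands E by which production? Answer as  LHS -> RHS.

E -> E '||' T

[E [E [E [T [F s]]] || [T [F s]]] || [T [T [F p]] && [F s]]]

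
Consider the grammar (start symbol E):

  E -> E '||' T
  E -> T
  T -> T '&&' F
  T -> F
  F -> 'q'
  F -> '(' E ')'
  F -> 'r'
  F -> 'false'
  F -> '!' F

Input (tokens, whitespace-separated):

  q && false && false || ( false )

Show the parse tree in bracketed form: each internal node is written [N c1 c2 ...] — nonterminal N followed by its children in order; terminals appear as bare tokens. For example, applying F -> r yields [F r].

E
E || T
T || T
T && F || T
T && F && F || T
F && F && F || T
q && F && F || T
q && false && F || T
q && false && false || T
q && false && false || F
q && false && false || ( E )
q && false && false || ( T )
q && false && false || ( F )
q && false && false || ( false )

[E [E [T [T [T [F q]] && [F false]] && [F false]]] || [T [F ( [E [T [F false]]] )]]]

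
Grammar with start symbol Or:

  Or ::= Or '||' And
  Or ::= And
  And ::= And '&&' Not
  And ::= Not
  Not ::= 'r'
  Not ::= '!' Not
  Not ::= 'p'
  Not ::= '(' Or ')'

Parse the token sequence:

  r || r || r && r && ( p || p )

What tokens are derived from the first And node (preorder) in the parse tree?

r

[Or [Or [Or [And [Not r]]] || [And [Not r]]] || [And [And [And [Not r]] && [Not r]] && [Not ( [Or [Or [And [Not p]]] || [And [Not p]]] )]]]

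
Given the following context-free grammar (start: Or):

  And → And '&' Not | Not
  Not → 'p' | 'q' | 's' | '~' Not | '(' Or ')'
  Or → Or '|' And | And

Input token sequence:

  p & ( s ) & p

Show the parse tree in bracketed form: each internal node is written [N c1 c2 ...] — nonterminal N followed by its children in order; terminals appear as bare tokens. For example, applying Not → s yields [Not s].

Or
And
And & Not
And & Not & Not
Not & Not & Not
p & Not & Not
p & ( Or ) & Not
p & ( And ) & Not
p & ( Not ) & Not
p & ( s ) & Not
p & ( s ) & p

[Or [And [And [And [Not p]] & [Not ( [Or [And [Not s]]] )]] & [Not p]]]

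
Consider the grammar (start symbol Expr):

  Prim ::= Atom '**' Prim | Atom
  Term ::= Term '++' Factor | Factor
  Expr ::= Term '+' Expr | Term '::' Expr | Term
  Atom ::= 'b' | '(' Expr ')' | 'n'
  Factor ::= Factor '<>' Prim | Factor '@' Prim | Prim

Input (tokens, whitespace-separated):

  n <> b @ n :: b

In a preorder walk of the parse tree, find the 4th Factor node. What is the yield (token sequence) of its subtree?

b

[Expr [Term [Factor [Factor [Factor [Prim [Atom n]]] <> [Prim [Atom b]]] @ [Prim [Atom n]]]] :: [Expr [Term [Factor [Prim [Atom b]]]]]]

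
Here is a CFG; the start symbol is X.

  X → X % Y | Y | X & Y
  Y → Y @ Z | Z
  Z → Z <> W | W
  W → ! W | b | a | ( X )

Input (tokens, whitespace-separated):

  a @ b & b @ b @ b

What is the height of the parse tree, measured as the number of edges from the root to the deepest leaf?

[X [X [Y [Y [Z [W a]]] @ [Z [W b]]]] & [Y [Y [Y [Z [W b]]] @ [Z [W b]]] @ [Z [W b]]]]

6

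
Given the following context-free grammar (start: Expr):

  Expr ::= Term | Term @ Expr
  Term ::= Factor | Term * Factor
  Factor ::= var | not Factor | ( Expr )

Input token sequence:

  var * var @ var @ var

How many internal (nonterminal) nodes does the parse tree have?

[Expr [Term [Term [Factor var]] * [Factor var]] @ [Expr [Term [Factor var]] @ [Expr [Term [Factor var]]]]]

11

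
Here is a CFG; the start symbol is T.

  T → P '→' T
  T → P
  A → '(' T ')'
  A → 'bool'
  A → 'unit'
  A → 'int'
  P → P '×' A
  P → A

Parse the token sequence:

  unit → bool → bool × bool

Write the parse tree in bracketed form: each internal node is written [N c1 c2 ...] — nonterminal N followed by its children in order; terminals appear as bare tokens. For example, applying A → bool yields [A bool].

[T [P [A unit]] → [T [P [A bool]] → [T [P [P [A bool]] × [A bool]]]]]

T
P → T
A → T
unit → T
unit → P → T
unit → A → T
unit → bool → T
unit → bool → P
unit → bool → P × A
unit → bool → A × A
unit → bool → bool × A
unit → bool → bool × bool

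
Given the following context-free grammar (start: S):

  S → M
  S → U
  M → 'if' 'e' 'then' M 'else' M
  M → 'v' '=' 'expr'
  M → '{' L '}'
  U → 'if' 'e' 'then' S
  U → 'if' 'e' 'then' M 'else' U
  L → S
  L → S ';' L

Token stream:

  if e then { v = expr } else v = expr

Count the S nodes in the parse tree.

[S [M if e then [M { [L [S [M v = expr]]] }] else [M v = expr]]]

2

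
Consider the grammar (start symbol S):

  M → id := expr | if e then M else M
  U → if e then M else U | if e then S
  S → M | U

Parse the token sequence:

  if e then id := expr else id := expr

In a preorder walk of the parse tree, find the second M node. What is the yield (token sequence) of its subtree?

[S [M if e then [M id := expr] else [M id := expr]]]

id := expr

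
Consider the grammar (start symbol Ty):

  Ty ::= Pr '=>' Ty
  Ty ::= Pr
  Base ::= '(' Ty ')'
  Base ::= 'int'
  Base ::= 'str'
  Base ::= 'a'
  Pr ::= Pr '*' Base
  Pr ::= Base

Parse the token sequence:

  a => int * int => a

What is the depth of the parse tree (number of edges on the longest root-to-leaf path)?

[Ty [Pr [Base a]] => [Ty [Pr [Pr [Base int]] * [Base int]] => [Ty [Pr [Base a]]]]]

5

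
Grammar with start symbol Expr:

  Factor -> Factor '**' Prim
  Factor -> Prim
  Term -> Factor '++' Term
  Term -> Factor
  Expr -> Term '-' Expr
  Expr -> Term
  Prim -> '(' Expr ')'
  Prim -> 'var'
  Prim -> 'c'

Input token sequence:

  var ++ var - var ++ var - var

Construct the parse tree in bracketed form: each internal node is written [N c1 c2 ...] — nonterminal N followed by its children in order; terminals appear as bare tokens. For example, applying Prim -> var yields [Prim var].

[Expr [Term [Factor [Prim var]] ++ [Term [Factor [Prim var]]]] - [Expr [Term [Factor [Prim var]] ++ [Term [Factor [Prim var]]]] - [Expr [Term [Factor [Prim var]]]]]]

Expr
Term - Expr
Factor ++ Term - Expr
Prim ++ Term - Expr
var ++ Term - Expr
var ++ Factor - Expr
var ++ Prim - Expr
var ++ var - Expr
var ++ var - Term - Expr
var ++ var - Factor ++ Term - Expr
var ++ var - Prim ++ Term - Expr
var ++ var - var ++ Term - Expr
var ++ var - var ++ Factor - Expr
var ++ var - var ++ Prim - Expr
var ++ var - var ++ var - Expr
var ++ var - var ++ var - Term
var ++ var - var ++ var - Factor
var ++ var - var ++ var - Prim
var ++ var - var ++ var - var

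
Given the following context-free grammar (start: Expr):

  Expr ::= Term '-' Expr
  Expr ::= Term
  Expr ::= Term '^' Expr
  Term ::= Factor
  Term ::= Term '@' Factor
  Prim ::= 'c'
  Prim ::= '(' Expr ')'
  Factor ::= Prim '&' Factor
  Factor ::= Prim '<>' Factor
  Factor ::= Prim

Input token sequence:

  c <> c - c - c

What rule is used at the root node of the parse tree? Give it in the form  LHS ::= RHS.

[Expr [Term [Factor [Prim c] <> [Factor [Prim c]]]] - [Expr [Term [Factor [Prim c]]] - [Expr [Term [Factor [Prim c]]]]]]

Expr ::= Term '-' Expr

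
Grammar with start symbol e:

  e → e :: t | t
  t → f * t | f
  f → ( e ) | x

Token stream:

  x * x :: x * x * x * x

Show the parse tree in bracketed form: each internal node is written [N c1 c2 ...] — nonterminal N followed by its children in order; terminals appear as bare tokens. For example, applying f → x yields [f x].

e
e :: t
t :: t
f * t :: t
x * t :: t
x * f :: t
x * x :: t
x * x :: f * t
x * x :: x * t
x * x :: x * f * t
x * x :: x * x * t
x * x :: x * x * f * t
x * x :: x * x * x * t
x * x :: x * x * x * f
x * x :: x * x * x * x

[e [e [t [f x] * [t [f x]]]] :: [t [f x] * [t [f x] * [t [f x] * [t [f x]]]]]]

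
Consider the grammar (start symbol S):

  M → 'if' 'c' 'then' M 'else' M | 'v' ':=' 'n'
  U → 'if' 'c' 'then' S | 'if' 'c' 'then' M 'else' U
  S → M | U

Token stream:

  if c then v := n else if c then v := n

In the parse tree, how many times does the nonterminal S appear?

2

[S [U if c then [M v := n] else [U if c then [S [M v := n]]]]]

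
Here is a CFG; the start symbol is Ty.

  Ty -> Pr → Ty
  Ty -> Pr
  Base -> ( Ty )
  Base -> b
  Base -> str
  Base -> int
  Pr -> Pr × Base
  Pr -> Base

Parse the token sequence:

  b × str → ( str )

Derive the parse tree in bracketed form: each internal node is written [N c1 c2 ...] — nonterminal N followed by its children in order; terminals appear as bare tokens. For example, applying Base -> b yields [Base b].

[Ty [Pr [Pr [Base b]] × [Base str]] → [Ty [Pr [Base ( [Ty [Pr [Base str]]] )]]]]

Ty
Pr → Ty
Pr × Base → Ty
Base × Base → Ty
b × Base → Ty
b × str → Ty
b × str → Pr
b × str → Base
b × str → ( Ty )
b × str → ( Pr )
b × str → ( Base )
b × str → ( str )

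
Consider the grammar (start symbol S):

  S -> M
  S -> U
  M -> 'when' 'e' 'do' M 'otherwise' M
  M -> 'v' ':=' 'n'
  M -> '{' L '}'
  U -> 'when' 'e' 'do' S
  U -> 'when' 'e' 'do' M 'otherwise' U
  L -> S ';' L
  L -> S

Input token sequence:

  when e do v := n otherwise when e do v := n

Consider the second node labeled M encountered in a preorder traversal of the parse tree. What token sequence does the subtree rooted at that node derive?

[S [U when e do [M v := n] otherwise [U when e do [S [M v := n]]]]]

v := n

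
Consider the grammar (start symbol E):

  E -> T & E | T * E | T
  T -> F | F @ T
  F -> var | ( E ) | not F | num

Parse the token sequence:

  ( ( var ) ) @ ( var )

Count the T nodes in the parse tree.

5

[E [T [F ( [E [T [F ( [E [T [F var]]] )]]] )] @ [T [F ( [E [T [F var]]] )]]]]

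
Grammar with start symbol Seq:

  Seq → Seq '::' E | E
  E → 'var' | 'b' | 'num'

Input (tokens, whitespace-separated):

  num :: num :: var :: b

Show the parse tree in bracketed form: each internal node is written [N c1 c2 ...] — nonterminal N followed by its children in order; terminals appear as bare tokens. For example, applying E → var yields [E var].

[Seq [Seq [Seq [Seq [E num]] :: [E num]] :: [E var]] :: [E b]]

Seq
Seq :: E
Seq :: E :: E
Seq :: E :: E :: E
E :: E :: E :: E
num :: E :: E :: E
num :: num :: E :: E
num :: num :: var :: E
num :: num :: var :: b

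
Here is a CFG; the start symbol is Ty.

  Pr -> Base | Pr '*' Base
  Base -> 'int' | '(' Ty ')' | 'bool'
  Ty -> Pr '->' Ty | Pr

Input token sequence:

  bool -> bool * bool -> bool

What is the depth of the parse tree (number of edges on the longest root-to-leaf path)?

5

[Ty [Pr [Base bool]] -> [Ty [Pr [Pr [Base bool]] * [Base bool]] -> [Ty [Pr [Base bool]]]]]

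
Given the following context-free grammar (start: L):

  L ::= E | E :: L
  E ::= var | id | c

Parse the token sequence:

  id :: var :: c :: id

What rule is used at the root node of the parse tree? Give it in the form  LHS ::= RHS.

L ::= E :: L

[L [E id] :: [L [E var] :: [L [E c] :: [L [E id]]]]]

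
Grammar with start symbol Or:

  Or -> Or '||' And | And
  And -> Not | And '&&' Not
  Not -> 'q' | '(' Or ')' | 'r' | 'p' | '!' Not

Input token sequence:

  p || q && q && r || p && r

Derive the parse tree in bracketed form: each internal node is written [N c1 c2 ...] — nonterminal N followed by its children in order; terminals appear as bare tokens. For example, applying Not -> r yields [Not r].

Or
Or || And
Or || And || And
And || And || And
Not || And || And
p || And || And
p || And && Not || And
p || And && Not && Not || And
p || Not && Not && Not || And
p || q && Not && Not || And
p || q && q && Not || And
p || q && q && r || And
p || q && q && r || And && Not
p || q && q && r || Not && Not
p || q && q && r || p && Not
p || q && q && r || p && r

[Or [Or [Or [And [Not p]]] || [And [And [And [Not q]] && [Not q]] && [Not r]]] || [And [And [Not p]] && [Not r]]]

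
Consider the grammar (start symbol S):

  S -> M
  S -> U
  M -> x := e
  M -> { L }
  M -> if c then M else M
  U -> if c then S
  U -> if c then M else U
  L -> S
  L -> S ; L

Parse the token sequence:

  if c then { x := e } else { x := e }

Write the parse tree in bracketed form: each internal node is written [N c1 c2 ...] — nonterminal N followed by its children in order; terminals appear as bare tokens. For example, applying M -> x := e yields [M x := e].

S
M
if c then M else M
if c then { L } else M
if c then { S } else M
if c then { M } else M
if c then { x := e } else M
if c then { x := e } else { L }
if c then { x := e } else { S }
if c then { x := e } else { M }
if c then { x := e } else { x := e }

[S [M if c then [M { [L [S [M x := e]]] }] else [M { [L [S [M x := e]]] }]]]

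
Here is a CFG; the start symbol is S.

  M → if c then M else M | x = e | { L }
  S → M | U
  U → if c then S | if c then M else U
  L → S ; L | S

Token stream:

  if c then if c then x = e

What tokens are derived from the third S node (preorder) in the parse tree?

[S [U if c then [S [U if c then [S [M x = e]]]]]]

x = e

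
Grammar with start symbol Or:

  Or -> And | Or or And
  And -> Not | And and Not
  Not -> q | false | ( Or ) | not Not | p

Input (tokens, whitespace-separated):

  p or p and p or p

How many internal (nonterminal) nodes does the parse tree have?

[Or [Or [Or [And [Not p]]] or [And [And [Not p]] and [Not p]]] or [And [Not p]]]

11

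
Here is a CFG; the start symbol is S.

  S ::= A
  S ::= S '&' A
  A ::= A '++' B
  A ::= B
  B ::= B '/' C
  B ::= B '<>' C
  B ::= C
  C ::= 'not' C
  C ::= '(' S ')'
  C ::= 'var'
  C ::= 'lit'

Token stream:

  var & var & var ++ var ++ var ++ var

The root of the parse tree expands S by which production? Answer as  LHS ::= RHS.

[S [S [S [A [B [C var]]]] & [A [B [C var]]]] & [A [A [A [A [B [C var]]] ++ [B [C var]]] ++ [B [C var]]] ++ [B [C var]]]]

S ::= S '&' A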